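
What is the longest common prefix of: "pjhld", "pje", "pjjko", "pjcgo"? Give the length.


Words: pjhld, pje, pjjko, pjcgo
  Position 0: all 'p' => match
  Position 1: all 'j' => match
  Position 2: ('h', 'e', 'j', 'c') => mismatch, stop
LCP = "pj" (length 2)

2


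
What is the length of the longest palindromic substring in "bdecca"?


Input: "bdecca"
Checking substrings for palindromes:
  [3:5] "cc" (len 2) => palindrome
Longest palindromic substring: "cc" with length 2

2


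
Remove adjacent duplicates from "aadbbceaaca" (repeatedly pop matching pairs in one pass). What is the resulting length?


Input: aadbbceaaca
Stack-based adjacent duplicate removal:
  Read 'a': push. Stack: a
  Read 'a': matches stack top 'a' => pop. Stack: (empty)
  Read 'd': push. Stack: d
  Read 'b': push. Stack: db
  Read 'b': matches stack top 'b' => pop. Stack: d
  Read 'c': push. Stack: dc
  Read 'e': push. Stack: dce
  Read 'a': push. Stack: dcea
  Read 'a': matches stack top 'a' => pop. Stack: dce
  Read 'c': push. Stack: dcec
  Read 'a': push. Stack: dceca
Final stack: "dceca" (length 5)

5


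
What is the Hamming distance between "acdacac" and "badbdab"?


Comparing "acdacac" and "badbdab" position by position:
  Position 0: 'a' vs 'b' => differ
  Position 1: 'c' vs 'a' => differ
  Position 2: 'd' vs 'd' => same
  Position 3: 'a' vs 'b' => differ
  Position 4: 'c' vs 'd' => differ
  Position 5: 'a' vs 'a' => same
  Position 6: 'c' vs 'b' => differ
Total differences (Hamming distance): 5

5


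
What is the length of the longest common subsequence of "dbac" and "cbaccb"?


LCS of "dbac" and "cbaccb"
DP table:
           c    b    a    c    c    b
      0    0    0    0    0    0    0
  d   0    0    0    0    0    0    0
  b   0    0    1    1    1    1    1
  a   0    0    1    2    2    2    2
  c   0    1    1    2    3    3    3
LCS length = dp[4][6] = 3

3


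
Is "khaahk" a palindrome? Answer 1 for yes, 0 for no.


Input: khaahk
Reversed: khaahk
  Compare pos 0 ('k') with pos 5 ('k'): match
  Compare pos 1 ('h') with pos 4 ('h'): match
  Compare pos 2 ('a') with pos 3 ('a'): match
Result: palindrome

1


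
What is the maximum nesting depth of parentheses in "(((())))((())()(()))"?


Input: "(((())))((())()(()))"
Tracking depth:
  Position 0 '(': depth becomes 1
  Position 1 '(': depth becomes 2
  Position 2 '(': depth becomes 3
  Position 3 '(': depth becomes 4
  Position 4 ')': depth becomes 3
  Position 5 ')': depth becomes 2
  Position 6 ')': depth becomes 1
  Position 7 ')': depth becomes 0
  Position 8 '(': depth becomes 1
  Position 9 '(': depth becomes 2
  Position 10 '(': depth becomes 3
  Position 11 ')': depth becomes 2
  Position 12 ')': depth becomes 1
  Position 13 '(': depth becomes 2
  Position 14 ')': depth becomes 1
  Position 15 '(': depth becomes 2
  Position 16 '(': depth becomes 3
  Position 17 ')': depth becomes 2
  Position 18 ')': depth becomes 1
  Position 19 ')': depth becomes 0
Maximum depth reached: 4

4


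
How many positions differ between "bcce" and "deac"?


Comparing "bcce" and "deac" position by position:
  Position 0: 'b' vs 'd' => DIFFER
  Position 1: 'c' vs 'e' => DIFFER
  Position 2: 'c' vs 'a' => DIFFER
  Position 3: 'e' vs 'c' => DIFFER
Positions that differ: 4

4


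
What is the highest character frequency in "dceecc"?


Input: dceecc
Character counts:
  'c': 3
  'd': 1
  'e': 2
Maximum frequency: 3

3


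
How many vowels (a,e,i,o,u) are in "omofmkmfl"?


Input: omofmkmfl
Checking each character:
  'o' at position 0: vowel (running total: 1)
  'm' at position 1: consonant
  'o' at position 2: vowel (running total: 2)
  'f' at position 3: consonant
  'm' at position 4: consonant
  'k' at position 5: consonant
  'm' at position 6: consonant
  'f' at position 7: consonant
  'l' at position 8: consonant
Total vowels: 2

2


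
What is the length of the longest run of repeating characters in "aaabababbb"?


Input: "aaabababbb"
Scanning for longest run:
  Position 1 ('a'): continues run of 'a', length=2
  Position 2 ('a'): continues run of 'a', length=3
  Position 3 ('b'): new char, reset run to 1
  Position 4 ('a'): new char, reset run to 1
  Position 5 ('b'): new char, reset run to 1
  Position 6 ('a'): new char, reset run to 1
  Position 7 ('b'): new char, reset run to 1
  Position 8 ('b'): continues run of 'b', length=2
  Position 9 ('b'): continues run of 'b', length=3
Longest run: 'a' with length 3

3


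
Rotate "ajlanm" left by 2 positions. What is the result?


Input: "ajlanm", rotate left by 2
First 2 characters: "aj"
Remaining characters: "lanm"
Concatenate remaining + first: "lanm" + "aj" = "lanmaj"

lanmaj


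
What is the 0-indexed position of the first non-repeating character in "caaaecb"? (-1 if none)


Input: caaaecb
Character frequencies:
  'a': 3
  'b': 1
  'c': 2
  'e': 1
Scanning left to right for freq == 1:
  Position 0 ('c'): freq=2, skip
  Position 1 ('a'): freq=3, skip
  Position 2 ('a'): freq=3, skip
  Position 3 ('a'): freq=3, skip
  Position 4 ('e'): unique! => answer = 4

4


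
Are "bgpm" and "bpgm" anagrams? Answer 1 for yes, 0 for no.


Strings: "bgpm", "bpgm"
Sorted first:  bgmp
Sorted second: bgmp
Sorted forms match => anagrams

1


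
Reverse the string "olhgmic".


Input: olhgmic
Reading characters right to left:
  Position 6: 'c'
  Position 5: 'i'
  Position 4: 'm'
  Position 3: 'g'
  Position 2: 'h'
  Position 1: 'l'
  Position 0: 'o'
Reversed: cimghlo

cimghlo


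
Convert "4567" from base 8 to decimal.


Input: "4567" in base 8
Positional expansion:
  Digit '4' (value 4) x 8^3 = 2048
  Digit '5' (value 5) x 8^2 = 320
  Digit '6' (value 6) x 8^1 = 48
  Digit '7' (value 7) x 8^0 = 7
Sum = 2423

2423


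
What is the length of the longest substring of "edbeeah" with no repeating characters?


Input: "edbeeah"
Sliding window (track last position of each char):
  Position 0 ('e'): window [0,0] length 1 -- new best
  Position 1 ('d'): window [0,1] length 2 -- new best
  Position 2 ('b'): window [0,2] length 3 -- new best
  Position 3 ('e'): repeat (last at 0), move window start to 1
  Position 3 ('e'): window [1,3] length 3
  Position 4 ('e'): repeat (last at 3), move window start to 4
  Position 4 ('e'): window [4,4] length 1
  Position 5 ('a'): window [4,5] length 2
  Position 6 ('h'): window [4,6] length 3
Longest substring with no repeats: "edb" with length 3

3


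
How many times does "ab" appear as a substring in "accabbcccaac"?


Searching for "ab" in "accabbcccaac"
Scanning each position:
  Position 0: "ac" => no
  Position 1: "cc" => no
  Position 2: "ca" => no
  Position 3: "ab" => MATCH
  Position 4: "bb" => no
  Position 5: "bc" => no
  Position 6: "cc" => no
  Position 7: "cc" => no
  Position 8: "ca" => no
  Position 9: "aa" => no
  Position 10: "ac" => no
Total occurrences: 1

1


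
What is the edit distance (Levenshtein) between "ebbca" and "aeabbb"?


Computing edit distance: "ebbca" -> "aeabbb"
DP table:
           a    e    a    b    b    b
      0    1    2    3    4    5    6
  e   1    1    1    2    3    4    5
  b   2    2    2    2    2    3    4
  b   3    3    3    3    2    2    3
  c   4    4    4    4    3    3    3
  a   5    4    5    4    4    4    4
Edit distance = dp[5][6] = 4

4


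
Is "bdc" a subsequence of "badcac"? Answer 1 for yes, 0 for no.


Check if "bdc" is a subsequence of "badcac"
Greedy scan:
  Position 0 ('b'): matches sub[0] = 'b'
  Position 1 ('a'): no match needed
  Position 2 ('d'): matches sub[1] = 'd'
  Position 3 ('c'): matches sub[2] = 'c'
  Position 4 ('a'): no match needed
  Position 5 ('c'): no match needed
All 3 characters matched => is a subsequence

1


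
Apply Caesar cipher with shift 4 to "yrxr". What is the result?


Caesar cipher: shift "yrxr" by 4
  'y' (pos 24) + 4 = pos 2 = 'c'
  'r' (pos 17) + 4 = pos 21 = 'v'
  'x' (pos 23) + 4 = pos 1 = 'b'
  'r' (pos 17) + 4 = pos 21 = 'v'
Result: cvbv

cvbv


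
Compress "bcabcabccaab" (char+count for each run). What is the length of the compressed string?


Input: bcabcabccaab
Runs:
  'b' x 1 => "b1"
  'c' x 1 => "c1"
  'a' x 1 => "a1"
  'b' x 1 => "b1"
  'c' x 1 => "c1"
  'a' x 1 => "a1"
  'b' x 1 => "b1"
  'c' x 2 => "c2"
  'a' x 2 => "a2"
  'b' x 1 => "b1"
Compressed: "b1c1a1b1c1a1b1c2a2b1"
Compressed length: 20

20


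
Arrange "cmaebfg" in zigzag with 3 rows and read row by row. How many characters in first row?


Zigzag "cmaebfg" into 3 rows:
Placing characters:
  'c' => row 0
  'm' => row 1
  'a' => row 2
  'e' => row 1
  'b' => row 0
  'f' => row 1
  'g' => row 2
Rows:
  Row 0: "cb"
  Row 1: "mef"
  Row 2: "ag"
First row length: 2

2


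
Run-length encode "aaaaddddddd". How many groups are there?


Input: aaaaddddddd
Scanning for consecutive runs:
  Group 1: 'a' x 4 (positions 0-3)
  Group 2: 'd' x 7 (positions 4-10)
Total groups: 2

2


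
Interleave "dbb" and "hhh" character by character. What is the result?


Interleaving "dbb" and "hhh":
  Position 0: 'd' from first, 'h' from second => "dh"
  Position 1: 'b' from first, 'h' from second => "bh"
  Position 2: 'b' from first, 'h' from second => "bh"
Result: dhbhbh

dhbhbh


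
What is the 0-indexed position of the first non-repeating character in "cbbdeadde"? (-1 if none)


Input: cbbdeadde
Character frequencies:
  'a': 1
  'b': 2
  'c': 1
  'd': 3
  'e': 2
Scanning left to right for freq == 1:
  Position 0 ('c'): unique! => answer = 0

0


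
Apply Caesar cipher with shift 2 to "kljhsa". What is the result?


Caesar cipher: shift "kljhsa" by 2
  'k' (pos 10) + 2 = pos 12 = 'm'
  'l' (pos 11) + 2 = pos 13 = 'n'
  'j' (pos 9) + 2 = pos 11 = 'l'
  'h' (pos 7) + 2 = pos 9 = 'j'
  's' (pos 18) + 2 = pos 20 = 'u'
  'a' (pos 0) + 2 = pos 2 = 'c'
Result: mnljuc

mnljuc


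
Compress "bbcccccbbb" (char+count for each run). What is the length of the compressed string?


Input: bbcccccbbb
Runs:
  'b' x 2 => "b2"
  'c' x 5 => "c5"
  'b' x 3 => "b3"
Compressed: "b2c5b3"
Compressed length: 6

6


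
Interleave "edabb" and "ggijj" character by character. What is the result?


Interleaving "edabb" and "ggijj":
  Position 0: 'e' from first, 'g' from second => "eg"
  Position 1: 'd' from first, 'g' from second => "dg"
  Position 2: 'a' from first, 'i' from second => "ai"
  Position 3: 'b' from first, 'j' from second => "bj"
  Position 4: 'b' from first, 'j' from second => "bj"
Result: egdgaibjbj

egdgaibjbj


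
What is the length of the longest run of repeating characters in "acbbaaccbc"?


Input: "acbbaaccbc"
Scanning for longest run:
  Position 1 ('c'): new char, reset run to 1
  Position 2 ('b'): new char, reset run to 1
  Position 3 ('b'): continues run of 'b', length=2
  Position 4 ('a'): new char, reset run to 1
  Position 5 ('a'): continues run of 'a', length=2
  Position 6 ('c'): new char, reset run to 1
  Position 7 ('c'): continues run of 'c', length=2
  Position 8 ('b'): new char, reset run to 1
  Position 9 ('c'): new char, reset run to 1
Longest run: 'b' with length 2

2


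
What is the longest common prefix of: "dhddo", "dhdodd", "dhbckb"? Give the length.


Words: dhddo, dhdodd, dhbckb
  Position 0: all 'd' => match
  Position 1: all 'h' => match
  Position 2: ('d', 'd', 'b') => mismatch, stop
LCP = "dh" (length 2)

2


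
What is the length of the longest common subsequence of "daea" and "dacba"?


LCS of "daea" and "dacba"
DP table:
           d    a    c    b    a
      0    0    0    0    0    0
  d   0    1    1    1    1    1
  a   0    1    2    2    2    2
  e   0    1    2    2    2    2
  a   0    1    2    2    2    3
LCS length = dp[4][5] = 3

3


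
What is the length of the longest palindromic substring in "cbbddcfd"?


Input: "cbbddcfd"
Checking substrings for palindromes:
  [1:3] "bb" (len 2) => palindrome
  [3:5] "dd" (len 2) => palindrome
Longest palindromic substring: "bb" with length 2

2


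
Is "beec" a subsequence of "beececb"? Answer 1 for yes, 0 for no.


Check if "beec" is a subsequence of "beececb"
Greedy scan:
  Position 0 ('b'): matches sub[0] = 'b'
  Position 1 ('e'): matches sub[1] = 'e'
  Position 2 ('e'): matches sub[2] = 'e'
  Position 3 ('c'): matches sub[3] = 'c'
  Position 4 ('e'): no match needed
  Position 5 ('c'): no match needed
  Position 6 ('b'): no match needed
All 4 characters matched => is a subsequence

1


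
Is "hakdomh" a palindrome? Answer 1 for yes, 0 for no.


Input: hakdomh
Reversed: hmodkah
  Compare pos 0 ('h') with pos 6 ('h'): match
  Compare pos 1 ('a') with pos 5 ('m'): MISMATCH
  Compare pos 2 ('k') with pos 4 ('o'): MISMATCH
Result: not a palindrome

0


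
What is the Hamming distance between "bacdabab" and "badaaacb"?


Comparing "bacdabab" and "badaaacb" position by position:
  Position 0: 'b' vs 'b' => same
  Position 1: 'a' vs 'a' => same
  Position 2: 'c' vs 'd' => differ
  Position 3: 'd' vs 'a' => differ
  Position 4: 'a' vs 'a' => same
  Position 5: 'b' vs 'a' => differ
  Position 6: 'a' vs 'c' => differ
  Position 7: 'b' vs 'b' => same
Total differences (Hamming distance): 4

4


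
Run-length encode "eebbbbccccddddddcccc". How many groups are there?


Input: eebbbbccccddddddcccc
Scanning for consecutive runs:
  Group 1: 'e' x 2 (positions 0-1)
  Group 2: 'b' x 4 (positions 2-5)
  Group 3: 'c' x 4 (positions 6-9)
  Group 4: 'd' x 6 (positions 10-15)
  Group 5: 'c' x 4 (positions 16-19)
Total groups: 5

5


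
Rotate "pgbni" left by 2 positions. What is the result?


Input: "pgbni", rotate left by 2
First 2 characters: "pg"
Remaining characters: "bni"
Concatenate remaining + first: "bni" + "pg" = "bnipg"

bnipg


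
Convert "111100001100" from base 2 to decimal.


Input: "111100001100" in base 2
Positional expansion:
  Digit '1' (value 1) x 2^11 = 2048
  Digit '1' (value 1) x 2^10 = 1024
  Digit '1' (value 1) x 2^9 = 512
  Digit '1' (value 1) x 2^8 = 256
  Digit '0' (value 0) x 2^7 = 0
  Digit '0' (value 0) x 2^6 = 0
  Digit '0' (value 0) x 2^5 = 0
  Digit '0' (value 0) x 2^4 = 0
  Digit '1' (value 1) x 2^3 = 8
  Digit '1' (value 1) x 2^2 = 4
  Digit '0' (value 0) x 2^1 = 0
  Digit '0' (value 0) x 2^0 = 0
Sum = 3852

3852


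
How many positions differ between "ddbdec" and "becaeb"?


Comparing "ddbdec" and "becaeb" position by position:
  Position 0: 'd' vs 'b' => DIFFER
  Position 1: 'd' vs 'e' => DIFFER
  Position 2: 'b' vs 'c' => DIFFER
  Position 3: 'd' vs 'a' => DIFFER
  Position 4: 'e' vs 'e' => same
  Position 5: 'c' vs 'b' => DIFFER
Positions that differ: 5

5


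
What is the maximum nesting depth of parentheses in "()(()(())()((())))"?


Input: "()(()(())()((())))"
Tracking depth:
  Position 0 '(': depth becomes 1
  Position 1 ')': depth becomes 0
  Position 2 '(': depth becomes 1
  Position 3 '(': depth becomes 2
  Position 4 ')': depth becomes 1
  Position 5 '(': depth becomes 2
  Position 6 '(': depth becomes 3
  Position 7 ')': depth becomes 2
  Position 8 ')': depth becomes 1
  Position 9 '(': depth becomes 2
  Position 10 ')': depth becomes 1
  Position 11 '(': depth becomes 2
  Position 12 '(': depth becomes 3
  Position 13 '(': depth becomes 4
  Position 14 ')': depth becomes 3
  Position 15 ')': depth becomes 2
  Position 16 ')': depth becomes 1
  Position 17 ')': depth becomes 0
Maximum depth reached: 4

4


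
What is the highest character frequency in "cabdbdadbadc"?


Input: cabdbdadbadc
Character counts:
  'a': 3
  'b': 3
  'c': 2
  'd': 4
Maximum frequency: 4

4


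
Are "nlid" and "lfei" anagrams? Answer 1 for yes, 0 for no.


Strings: "nlid", "lfei"
Sorted first:  diln
Sorted second: efil
Differ at position 0: 'd' vs 'e' => not anagrams

0


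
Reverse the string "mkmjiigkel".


Input: mkmjiigkel
Reading characters right to left:
  Position 9: 'l'
  Position 8: 'e'
  Position 7: 'k'
  Position 6: 'g'
  Position 5: 'i'
  Position 4: 'i'
  Position 3: 'j'
  Position 2: 'm'
  Position 1: 'k'
  Position 0: 'm'
Reversed: lekgiijmkm

lekgiijmkm


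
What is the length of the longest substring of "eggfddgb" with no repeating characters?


Input: "eggfddgb"
Sliding window (track last position of each char):
  Position 0 ('e'): window [0,0] length 1 -- new best
  Position 1 ('g'): window [0,1] length 2 -- new best
  Position 2 ('g'): repeat (last at 1), move window start to 2
  Position 2 ('g'): window [2,2] length 1
  Position 3 ('f'): window [2,3] length 2
  Position 4 ('d'): window [2,4] length 3 -- new best
  Position 5 ('d'): repeat (last at 4), move window start to 5
  Position 5 ('d'): window [5,5] length 1
  Position 6 ('g'): window [5,6] length 2
  Position 7 ('b'): window [5,7] length 3
Longest substring with no repeats: "gfd" with length 3

3


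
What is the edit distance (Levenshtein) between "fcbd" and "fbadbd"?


Computing edit distance: "fcbd" -> "fbadbd"
DP table:
           f    b    a    d    b    d
      0    1    2    3    4    5    6
  f   1    0    1    2    3    4    5
  c   2    1    1    2    3    4    5
  b   3    2    1    2    3    3    4
  d   4    3    2    2    2    3    3
Edit distance = dp[4][6] = 3

3


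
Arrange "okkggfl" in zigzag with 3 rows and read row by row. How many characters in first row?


Zigzag "okkggfl" into 3 rows:
Placing characters:
  'o' => row 0
  'k' => row 1
  'k' => row 2
  'g' => row 1
  'g' => row 0
  'f' => row 1
  'l' => row 2
Rows:
  Row 0: "og"
  Row 1: "kgf"
  Row 2: "kl"
First row length: 2

2


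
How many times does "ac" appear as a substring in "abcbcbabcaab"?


Searching for "ac" in "abcbcbabcaab"
Scanning each position:
  Position 0: "ab" => no
  Position 1: "bc" => no
  Position 2: "cb" => no
  Position 3: "bc" => no
  Position 4: "cb" => no
  Position 5: "ba" => no
  Position 6: "ab" => no
  Position 7: "bc" => no
  Position 8: "ca" => no
  Position 9: "aa" => no
  Position 10: "ab" => no
Total occurrences: 0

0


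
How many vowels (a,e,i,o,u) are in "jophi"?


Input: jophi
Checking each character:
  'j' at position 0: consonant
  'o' at position 1: vowel (running total: 1)
  'p' at position 2: consonant
  'h' at position 3: consonant
  'i' at position 4: vowel (running total: 2)
Total vowels: 2

2


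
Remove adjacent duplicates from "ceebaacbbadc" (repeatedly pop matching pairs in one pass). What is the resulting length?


Input: ceebaacbbadc
Stack-based adjacent duplicate removal:
  Read 'c': push. Stack: c
  Read 'e': push. Stack: ce
  Read 'e': matches stack top 'e' => pop. Stack: c
  Read 'b': push. Stack: cb
  Read 'a': push. Stack: cba
  Read 'a': matches stack top 'a' => pop. Stack: cb
  Read 'c': push. Stack: cbc
  Read 'b': push. Stack: cbcb
  Read 'b': matches stack top 'b' => pop. Stack: cbc
  Read 'a': push. Stack: cbca
  Read 'd': push. Stack: cbcad
  Read 'c': push. Stack: cbcadc
Final stack: "cbcadc" (length 6)

6


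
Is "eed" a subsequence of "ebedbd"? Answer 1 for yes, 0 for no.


Check if "eed" is a subsequence of "ebedbd"
Greedy scan:
  Position 0 ('e'): matches sub[0] = 'e'
  Position 1 ('b'): no match needed
  Position 2 ('e'): matches sub[1] = 'e'
  Position 3 ('d'): matches sub[2] = 'd'
  Position 4 ('b'): no match needed
  Position 5 ('d'): no match needed
All 3 characters matched => is a subsequence

1


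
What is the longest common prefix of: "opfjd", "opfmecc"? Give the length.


Words: opfjd, opfmecc
  Position 0: all 'o' => match
  Position 1: all 'p' => match
  Position 2: all 'f' => match
  Position 3: ('j', 'm') => mismatch, stop
LCP = "opf" (length 3)

3


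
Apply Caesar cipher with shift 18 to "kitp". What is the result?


Caesar cipher: shift "kitp" by 18
  'k' (pos 10) + 18 = pos 2 = 'c'
  'i' (pos 8) + 18 = pos 0 = 'a'
  't' (pos 19) + 18 = pos 11 = 'l'
  'p' (pos 15) + 18 = pos 7 = 'h'
Result: calh

calh


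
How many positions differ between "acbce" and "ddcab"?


Comparing "acbce" and "ddcab" position by position:
  Position 0: 'a' vs 'd' => DIFFER
  Position 1: 'c' vs 'd' => DIFFER
  Position 2: 'b' vs 'c' => DIFFER
  Position 3: 'c' vs 'a' => DIFFER
  Position 4: 'e' vs 'b' => DIFFER
Positions that differ: 5

5


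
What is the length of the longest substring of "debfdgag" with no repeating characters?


Input: "debfdgag"
Sliding window (track last position of each char):
  Position 0 ('d'): window [0,0] length 1 -- new best
  Position 1 ('e'): window [0,1] length 2 -- new best
  Position 2 ('b'): window [0,2] length 3 -- new best
  Position 3 ('f'): window [0,3] length 4 -- new best
  Position 4 ('d'): repeat (last at 0), move window start to 1
  Position 4 ('d'): window [1,4] length 4
  Position 5 ('g'): window [1,5] length 5 -- new best
  Position 6 ('a'): window [1,6] length 6 -- new best
  Position 7 ('g'): repeat (last at 5), move window start to 6
  Position 7 ('g'): window [6,7] length 2
Longest substring with no repeats: "ebfdga" with length 6

6


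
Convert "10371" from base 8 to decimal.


Input: "10371" in base 8
Positional expansion:
  Digit '1' (value 1) x 8^4 = 4096
  Digit '0' (value 0) x 8^3 = 0
  Digit '3' (value 3) x 8^2 = 192
  Digit '7' (value 7) x 8^1 = 56
  Digit '1' (value 1) x 8^0 = 1
Sum = 4345

4345


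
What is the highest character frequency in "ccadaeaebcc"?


Input: ccadaeaebcc
Character counts:
  'a': 3
  'b': 1
  'c': 4
  'd': 1
  'e': 2
Maximum frequency: 4

4


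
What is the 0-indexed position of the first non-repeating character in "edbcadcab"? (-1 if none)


Input: edbcadcab
Character frequencies:
  'a': 2
  'b': 2
  'c': 2
  'd': 2
  'e': 1
Scanning left to right for freq == 1:
  Position 0 ('e'): unique! => answer = 0

0


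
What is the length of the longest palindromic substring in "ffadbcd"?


Input: "ffadbcd"
Checking substrings for palindromes:
  [0:2] "ff" (len 2) => palindrome
Longest palindromic substring: "ff" with length 2

2


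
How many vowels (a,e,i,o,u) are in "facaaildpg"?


Input: facaaildpg
Checking each character:
  'f' at position 0: consonant
  'a' at position 1: vowel (running total: 1)
  'c' at position 2: consonant
  'a' at position 3: vowel (running total: 2)
  'a' at position 4: vowel (running total: 3)
  'i' at position 5: vowel (running total: 4)
  'l' at position 6: consonant
  'd' at position 7: consonant
  'p' at position 8: consonant
  'g' at position 9: consonant
Total vowels: 4

4


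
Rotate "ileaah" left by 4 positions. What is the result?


Input: "ileaah", rotate left by 4
First 4 characters: "ilea"
Remaining characters: "ah"
Concatenate remaining + first: "ah" + "ilea" = "ahilea"

ahilea


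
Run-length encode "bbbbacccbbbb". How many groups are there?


Input: bbbbacccbbbb
Scanning for consecutive runs:
  Group 1: 'b' x 4 (positions 0-3)
  Group 2: 'a' x 1 (positions 4-4)
  Group 3: 'c' x 3 (positions 5-7)
  Group 4: 'b' x 4 (positions 8-11)
Total groups: 4

4


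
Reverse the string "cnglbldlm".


Input: cnglbldlm
Reading characters right to left:
  Position 8: 'm'
  Position 7: 'l'
  Position 6: 'd'
  Position 5: 'l'
  Position 4: 'b'
  Position 3: 'l'
  Position 2: 'g'
  Position 1: 'n'
  Position 0: 'c'
Reversed: mldlblgnc

mldlblgnc


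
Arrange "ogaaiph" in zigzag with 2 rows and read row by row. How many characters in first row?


Zigzag "ogaaiph" into 2 rows:
Placing characters:
  'o' => row 0
  'g' => row 1
  'a' => row 0
  'a' => row 1
  'i' => row 0
  'p' => row 1
  'h' => row 0
Rows:
  Row 0: "oaih"
  Row 1: "gap"
First row length: 4

4


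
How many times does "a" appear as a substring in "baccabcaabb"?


Searching for "a" in "baccabcaabb"
Scanning each position:
  Position 0: "b" => no
  Position 1: "a" => MATCH
  Position 2: "c" => no
  Position 3: "c" => no
  Position 4: "a" => MATCH
  Position 5: "b" => no
  Position 6: "c" => no
  Position 7: "a" => MATCH
  Position 8: "a" => MATCH
  Position 9: "b" => no
  Position 10: "b" => no
Total occurrences: 4

4


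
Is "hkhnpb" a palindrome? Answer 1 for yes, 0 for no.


Input: hkhnpb
Reversed: bpnhkh
  Compare pos 0 ('h') with pos 5 ('b'): MISMATCH
  Compare pos 1 ('k') with pos 4 ('p'): MISMATCH
  Compare pos 2 ('h') with pos 3 ('n'): MISMATCH
Result: not a palindrome

0


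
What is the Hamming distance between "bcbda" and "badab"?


Comparing "bcbda" and "badab" position by position:
  Position 0: 'b' vs 'b' => same
  Position 1: 'c' vs 'a' => differ
  Position 2: 'b' vs 'd' => differ
  Position 3: 'd' vs 'a' => differ
  Position 4: 'a' vs 'b' => differ
Total differences (Hamming distance): 4

4


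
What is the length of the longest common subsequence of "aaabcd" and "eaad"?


LCS of "aaabcd" and "eaad"
DP table:
           e    a    a    d
      0    0    0    0    0
  a   0    0    1    1    1
  a   0    0    1    2    2
  a   0    0    1    2    2
  b   0    0    1    2    2
  c   0    0    1    2    2
  d   0    0    1    2    3
LCS length = dp[6][4] = 3

3


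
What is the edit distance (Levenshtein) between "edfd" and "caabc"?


Computing edit distance: "edfd" -> "caabc"
DP table:
           c    a    a    b    c
      0    1    2    3    4    5
  e   1    1    2    3    4    5
  d   2    2    2    3    4    5
  f   3    3    3    3    4    5
  d   4    4    4    4    4    5
Edit distance = dp[4][5] = 5

5


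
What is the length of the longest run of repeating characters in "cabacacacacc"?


Input: "cabacacacacc"
Scanning for longest run:
  Position 1 ('a'): new char, reset run to 1
  Position 2 ('b'): new char, reset run to 1
  Position 3 ('a'): new char, reset run to 1
  Position 4 ('c'): new char, reset run to 1
  Position 5 ('a'): new char, reset run to 1
  Position 6 ('c'): new char, reset run to 1
  Position 7 ('a'): new char, reset run to 1
  Position 8 ('c'): new char, reset run to 1
  Position 9 ('a'): new char, reset run to 1
  Position 10 ('c'): new char, reset run to 1
  Position 11 ('c'): continues run of 'c', length=2
Longest run: 'c' with length 2

2


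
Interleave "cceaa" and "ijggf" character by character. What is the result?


Interleaving "cceaa" and "ijggf":
  Position 0: 'c' from first, 'i' from second => "ci"
  Position 1: 'c' from first, 'j' from second => "cj"
  Position 2: 'e' from first, 'g' from second => "eg"
  Position 3: 'a' from first, 'g' from second => "ag"
  Position 4: 'a' from first, 'f' from second => "af"
Result: cicjegagaf

cicjegagaf


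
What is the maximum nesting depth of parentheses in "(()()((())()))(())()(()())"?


Input: "(()()((())()))(())()(()())"
Tracking depth:
  Position 0 '(': depth becomes 1
  Position 1 '(': depth becomes 2
  Position 2 ')': depth becomes 1
  Position 3 '(': depth becomes 2
  Position 4 ')': depth becomes 1
  Position 5 '(': depth becomes 2
  Position 6 '(': depth becomes 3
  Position 7 '(': depth becomes 4
  Position 8 ')': depth becomes 3
  Position 9 ')': depth becomes 2
  Position 10 '(': depth becomes 3
  Position 11 ')': depth becomes 2
  Position 12 ')': depth becomes 1
  Position 13 ')': depth becomes 0
  Position 14 '(': depth becomes 1
  Position 15 '(': depth becomes 2
  Position 16 ')': depth becomes 1
  Position 17 ')': depth becomes 0
  Position 18 '(': depth becomes 1
  Position 19 ')': depth becomes 0
  Position 20 '(': depth becomes 1
  Position 21 '(': depth becomes 2
  Position 22 ')': depth becomes 1
  Position 23 '(': depth becomes 2
  Position 24 ')': depth becomes 1
  Position 25 ')': depth becomes 0
Maximum depth reached: 4

4


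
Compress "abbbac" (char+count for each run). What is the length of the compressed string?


Input: abbbac
Runs:
  'a' x 1 => "a1"
  'b' x 3 => "b3"
  'a' x 1 => "a1"
  'c' x 1 => "c1"
Compressed: "a1b3a1c1"
Compressed length: 8

8


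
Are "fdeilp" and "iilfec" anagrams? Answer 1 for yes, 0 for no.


Strings: "fdeilp", "iilfec"
Sorted first:  defilp
Sorted second: cefiil
Differ at position 0: 'd' vs 'c' => not anagrams

0


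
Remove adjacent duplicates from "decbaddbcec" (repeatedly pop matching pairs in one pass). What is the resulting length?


Input: decbaddbcec
Stack-based adjacent duplicate removal:
  Read 'd': push. Stack: d
  Read 'e': push. Stack: de
  Read 'c': push. Stack: dec
  Read 'b': push. Stack: decb
  Read 'a': push. Stack: decba
  Read 'd': push. Stack: decbad
  Read 'd': matches stack top 'd' => pop. Stack: decba
  Read 'b': push. Stack: decbab
  Read 'c': push. Stack: decbabc
  Read 'e': push. Stack: decbabce
  Read 'c': push. Stack: decbabcec
Final stack: "decbabcec" (length 9)

9


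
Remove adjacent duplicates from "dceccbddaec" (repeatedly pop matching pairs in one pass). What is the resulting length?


Input: dceccbddaec
Stack-based adjacent duplicate removal:
  Read 'd': push. Stack: d
  Read 'c': push. Stack: dc
  Read 'e': push. Stack: dce
  Read 'c': push. Stack: dcec
  Read 'c': matches stack top 'c' => pop. Stack: dce
  Read 'b': push. Stack: dceb
  Read 'd': push. Stack: dcebd
  Read 'd': matches stack top 'd' => pop. Stack: dceb
  Read 'a': push. Stack: dceba
  Read 'e': push. Stack: dcebae
  Read 'c': push. Stack: dcebaec
Final stack: "dcebaec" (length 7)

7


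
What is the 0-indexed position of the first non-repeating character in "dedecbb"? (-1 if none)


Input: dedecbb
Character frequencies:
  'b': 2
  'c': 1
  'd': 2
  'e': 2
Scanning left to right for freq == 1:
  Position 0 ('d'): freq=2, skip
  Position 1 ('e'): freq=2, skip
  Position 2 ('d'): freq=2, skip
  Position 3 ('e'): freq=2, skip
  Position 4 ('c'): unique! => answer = 4

4


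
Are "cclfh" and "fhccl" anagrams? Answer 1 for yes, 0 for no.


Strings: "cclfh", "fhccl"
Sorted first:  ccfhl
Sorted second: ccfhl
Sorted forms match => anagrams

1


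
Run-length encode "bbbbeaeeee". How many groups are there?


Input: bbbbeaeeee
Scanning for consecutive runs:
  Group 1: 'b' x 4 (positions 0-3)
  Group 2: 'e' x 1 (positions 4-4)
  Group 3: 'a' x 1 (positions 5-5)
  Group 4: 'e' x 4 (positions 6-9)
Total groups: 4

4


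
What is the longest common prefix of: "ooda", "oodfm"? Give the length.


Words: ooda, oodfm
  Position 0: all 'o' => match
  Position 1: all 'o' => match
  Position 2: all 'd' => match
  Position 3: ('a', 'f') => mismatch, stop
LCP = "ood" (length 3)

3


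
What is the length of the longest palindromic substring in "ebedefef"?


Input: "ebedefef"
Checking substrings for palindromes:
  [0:3] "ebe" (len 3) => palindrome
  [2:5] "ede" (len 3) => palindrome
  [4:7] "efe" (len 3) => palindrome
  [5:8] "fef" (len 3) => palindrome
Longest palindromic substring: "ebe" with length 3

3


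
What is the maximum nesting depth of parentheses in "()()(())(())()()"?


Input: "()()(())(())()()"
Tracking depth:
  Position 0 '(': depth becomes 1
  Position 1 ')': depth becomes 0
  Position 2 '(': depth becomes 1
  Position 3 ')': depth becomes 0
  Position 4 '(': depth becomes 1
  Position 5 '(': depth becomes 2
  Position 6 ')': depth becomes 1
  Position 7 ')': depth becomes 0
  Position 8 '(': depth becomes 1
  Position 9 '(': depth becomes 2
  Position 10 ')': depth becomes 1
  Position 11 ')': depth becomes 0
  Position 12 '(': depth becomes 1
  Position 13 ')': depth becomes 0
  Position 14 '(': depth becomes 1
  Position 15 ')': depth becomes 0
Maximum depth reached: 2

2


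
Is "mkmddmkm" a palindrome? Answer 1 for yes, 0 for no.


Input: mkmddmkm
Reversed: mkmddmkm
  Compare pos 0 ('m') with pos 7 ('m'): match
  Compare pos 1 ('k') with pos 6 ('k'): match
  Compare pos 2 ('m') with pos 5 ('m'): match
  Compare pos 3 ('d') with pos 4 ('d'): match
Result: palindrome

1


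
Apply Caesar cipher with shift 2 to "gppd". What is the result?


Caesar cipher: shift "gppd" by 2
  'g' (pos 6) + 2 = pos 8 = 'i'
  'p' (pos 15) + 2 = pos 17 = 'r'
  'p' (pos 15) + 2 = pos 17 = 'r'
  'd' (pos 3) + 2 = pos 5 = 'f'
Result: irrf

irrf


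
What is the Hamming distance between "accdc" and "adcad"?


Comparing "accdc" and "adcad" position by position:
  Position 0: 'a' vs 'a' => same
  Position 1: 'c' vs 'd' => differ
  Position 2: 'c' vs 'c' => same
  Position 3: 'd' vs 'a' => differ
  Position 4: 'c' vs 'd' => differ
Total differences (Hamming distance): 3

3


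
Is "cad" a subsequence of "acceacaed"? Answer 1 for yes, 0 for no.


Check if "cad" is a subsequence of "acceacaed"
Greedy scan:
  Position 0 ('a'): no match needed
  Position 1 ('c'): matches sub[0] = 'c'
  Position 2 ('c'): no match needed
  Position 3 ('e'): no match needed
  Position 4 ('a'): matches sub[1] = 'a'
  Position 5 ('c'): no match needed
  Position 6 ('a'): no match needed
  Position 7 ('e'): no match needed
  Position 8 ('d'): matches sub[2] = 'd'
All 3 characters matched => is a subsequence

1


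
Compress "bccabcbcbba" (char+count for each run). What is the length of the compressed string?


Input: bccabcbcbba
Runs:
  'b' x 1 => "b1"
  'c' x 2 => "c2"
  'a' x 1 => "a1"
  'b' x 1 => "b1"
  'c' x 1 => "c1"
  'b' x 1 => "b1"
  'c' x 1 => "c1"
  'b' x 2 => "b2"
  'a' x 1 => "a1"
Compressed: "b1c2a1b1c1b1c1b2a1"
Compressed length: 18

18


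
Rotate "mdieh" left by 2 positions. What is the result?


Input: "mdieh", rotate left by 2
First 2 characters: "md"
Remaining characters: "ieh"
Concatenate remaining + first: "ieh" + "md" = "iehmd"

iehmd


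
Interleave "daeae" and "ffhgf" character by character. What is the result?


Interleaving "daeae" and "ffhgf":
  Position 0: 'd' from first, 'f' from second => "df"
  Position 1: 'a' from first, 'f' from second => "af"
  Position 2: 'e' from first, 'h' from second => "eh"
  Position 3: 'a' from first, 'g' from second => "ag"
  Position 4: 'e' from first, 'f' from second => "ef"
Result: dfafehagef

dfafehagef


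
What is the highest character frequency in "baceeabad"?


Input: baceeabad
Character counts:
  'a': 3
  'b': 2
  'c': 1
  'd': 1
  'e': 2
Maximum frequency: 3

3


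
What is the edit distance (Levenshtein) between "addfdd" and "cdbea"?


Computing edit distance: "addfdd" -> "cdbea"
DP table:
           c    d    b    e    a
      0    1    2    3    4    5
  a   1    1    2    3    4    4
  d   2    2    1    2    3    4
  d   3    3    2    2    3    4
  f   4    4    3    3    3    4
  d   5    5    4    4    4    4
  d   6    6    5    5    5    5
Edit distance = dp[6][5] = 5

5


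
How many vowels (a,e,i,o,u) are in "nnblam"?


Input: nnblam
Checking each character:
  'n' at position 0: consonant
  'n' at position 1: consonant
  'b' at position 2: consonant
  'l' at position 3: consonant
  'a' at position 4: vowel (running total: 1)
  'm' at position 5: consonant
Total vowels: 1

1


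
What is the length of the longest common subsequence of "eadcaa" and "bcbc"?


LCS of "eadcaa" and "bcbc"
DP table:
           b    c    b    c
      0    0    0    0    0
  e   0    0    0    0    0
  a   0    0    0    0    0
  d   0    0    0    0    0
  c   0    0    1    1    1
  a   0    0    1    1    1
  a   0    0    1    1    1
LCS length = dp[6][4] = 1

1


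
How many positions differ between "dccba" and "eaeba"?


Comparing "dccba" and "eaeba" position by position:
  Position 0: 'd' vs 'e' => DIFFER
  Position 1: 'c' vs 'a' => DIFFER
  Position 2: 'c' vs 'e' => DIFFER
  Position 3: 'b' vs 'b' => same
  Position 4: 'a' vs 'a' => same
Positions that differ: 3

3


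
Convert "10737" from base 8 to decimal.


Input: "10737" in base 8
Positional expansion:
  Digit '1' (value 1) x 8^4 = 4096
  Digit '0' (value 0) x 8^3 = 0
  Digit '7' (value 7) x 8^2 = 448
  Digit '3' (value 3) x 8^1 = 24
  Digit '7' (value 7) x 8^0 = 7
Sum = 4575

4575


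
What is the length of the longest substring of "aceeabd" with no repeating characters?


Input: "aceeabd"
Sliding window (track last position of each char):
  Position 0 ('a'): window [0,0] length 1 -- new best
  Position 1 ('c'): window [0,1] length 2 -- new best
  Position 2 ('e'): window [0,2] length 3 -- new best
  Position 3 ('e'): repeat (last at 2), move window start to 3
  Position 3 ('e'): window [3,3] length 1
  Position 4 ('a'): window [3,4] length 2
  Position 5 ('b'): window [3,5] length 3
  Position 6 ('d'): window [3,6] length 4 -- new best
Longest substring with no repeats: "eabd" with length 4

4


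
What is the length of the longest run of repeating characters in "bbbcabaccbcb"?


Input: "bbbcabaccbcb"
Scanning for longest run:
  Position 1 ('b'): continues run of 'b', length=2
  Position 2 ('b'): continues run of 'b', length=3
  Position 3 ('c'): new char, reset run to 1
  Position 4 ('a'): new char, reset run to 1
  Position 5 ('b'): new char, reset run to 1
  Position 6 ('a'): new char, reset run to 1
  Position 7 ('c'): new char, reset run to 1
  Position 8 ('c'): continues run of 'c', length=2
  Position 9 ('b'): new char, reset run to 1
  Position 10 ('c'): new char, reset run to 1
  Position 11 ('b'): new char, reset run to 1
Longest run: 'b' with length 3

3


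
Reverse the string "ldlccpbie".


Input: ldlccpbie
Reading characters right to left:
  Position 8: 'e'
  Position 7: 'i'
  Position 6: 'b'
  Position 5: 'p'
  Position 4: 'c'
  Position 3: 'c'
  Position 2: 'l'
  Position 1: 'd'
  Position 0: 'l'
Reversed: eibpccldl

eibpccldl


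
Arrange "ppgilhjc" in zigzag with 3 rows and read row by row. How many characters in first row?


Zigzag "ppgilhjc" into 3 rows:
Placing characters:
  'p' => row 0
  'p' => row 1
  'g' => row 2
  'i' => row 1
  'l' => row 0
  'h' => row 1
  'j' => row 2
  'c' => row 1
Rows:
  Row 0: "pl"
  Row 1: "pihc"
  Row 2: "gj"
First row length: 2

2


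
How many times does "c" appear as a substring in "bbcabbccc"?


Searching for "c" in "bbcabbccc"
Scanning each position:
  Position 0: "b" => no
  Position 1: "b" => no
  Position 2: "c" => MATCH
  Position 3: "a" => no
  Position 4: "b" => no
  Position 5: "b" => no
  Position 6: "c" => MATCH
  Position 7: "c" => MATCH
  Position 8: "c" => MATCH
Total occurrences: 4

4


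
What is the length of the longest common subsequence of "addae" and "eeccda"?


LCS of "addae" and "eeccda"
DP table:
           e    e    c    c    d    a
      0    0    0    0    0    0    0
  a   0    0    0    0    0    0    1
  d   0    0    0    0    0    1    1
  d   0    0    0    0    0    1    1
  a   0    0    0    0    0    1    2
  e   0    1    1    1    1    1    2
LCS length = dp[5][6] = 2

2


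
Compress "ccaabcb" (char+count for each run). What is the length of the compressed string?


Input: ccaabcb
Runs:
  'c' x 2 => "c2"
  'a' x 2 => "a2"
  'b' x 1 => "b1"
  'c' x 1 => "c1"
  'b' x 1 => "b1"
Compressed: "c2a2b1c1b1"
Compressed length: 10

10


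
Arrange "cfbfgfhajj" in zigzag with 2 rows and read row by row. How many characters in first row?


Zigzag "cfbfgfhajj" into 2 rows:
Placing characters:
  'c' => row 0
  'f' => row 1
  'b' => row 0
  'f' => row 1
  'g' => row 0
  'f' => row 1
  'h' => row 0
  'a' => row 1
  'j' => row 0
  'j' => row 1
Rows:
  Row 0: "cbghj"
  Row 1: "fffaj"
First row length: 5

5


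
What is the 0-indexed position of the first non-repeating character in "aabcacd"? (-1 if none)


Input: aabcacd
Character frequencies:
  'a': 3
  'b': 1
  'c': 2
  'd': 1
Scanning left to right for freq == 1:
  Position 0 ('a'): freq=3, skip
  Position 1 ('a'): freq=3, skip
  Position 2 ('b'): unique! => answer = 2

2


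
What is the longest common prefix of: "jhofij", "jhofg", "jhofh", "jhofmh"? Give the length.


Words: jhofij, jhofg, jhofh, jhofmh
  Position 0: all 'j' => match
  Position 1: all 'h' => match
  Position 2: all 'o' => match
  Position 3: all 'f' => match
  Position 4: ('i', 'g', 'h', 'm') => mismatch, stop
LCP = "jhof" (length 4)

4


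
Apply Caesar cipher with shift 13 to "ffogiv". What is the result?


Caesar cipher: shift "ffogiv" by 13
  'f' (pos 5) + 13 = pos 18 = 's'
  'f' (pos 5) + 13 = pos 18 = 's'
  'o' (pos 14) + 13 = pos 1 = 'b'
  'g' (pos 6) + 13 = pos 19 = 't'
  'i' (pos 8) + 13 = pos 21 = 'v'
  'v' (pos 21) + 13 = pos 8 = 'i'
Result: ssbtvi

ssbtvi


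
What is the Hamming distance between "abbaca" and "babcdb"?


Comparing "abbaca" and "babcdb" position by position:
  Position 0: 'a' vs 'b' => differ
  Position 1: 'b' vs 'a' => differ
  Position 2: 'b' vs 'b' => same
  Position 3: 'a' vs 'c' => differ
  Position 4: 'c' vs 'd' => differ
  Position 5: 'a' vs 'b' => differ
Total differences (Hamming distance): 5

5
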